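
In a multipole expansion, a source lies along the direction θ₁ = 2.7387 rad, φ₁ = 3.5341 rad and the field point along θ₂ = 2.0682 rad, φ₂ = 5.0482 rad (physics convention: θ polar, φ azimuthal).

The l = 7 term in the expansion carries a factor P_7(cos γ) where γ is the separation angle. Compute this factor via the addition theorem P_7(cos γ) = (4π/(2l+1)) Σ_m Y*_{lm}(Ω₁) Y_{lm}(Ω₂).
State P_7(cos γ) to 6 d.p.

Summing Y*_{l m}(θ₁,φ₁)·Y_{l m}(θ₂,φ₂) over m ∈ [−7, 7]; prefactor 4π/(2·7+1) = 0.837758:
  m=-7: 0.00066 - 0.00027j × -0.14394 + 0.14236j = -0.00006 + 0.00013j  (running Σ = -0.00006 + 0.00013j)
  m=-6: 0.00442 - 0.00443j × -0.17669 - 0.37139j = -0.00242 - 0.00086j  (running Σ = -0.00248 - 0.00073j)
  m=-5: 0.01298 - 0.03143j × 0.37474 - 0.04073j = 0.00359 - 0.01231j  (running Σ = 0.00111 - 0.01303j)
  m=-4: -0.00010 - 0.12766j × 0.00190 - 0.00820j = -0.00105 - 0.00024j  (running Σ = 0.00006 - 0.01327j)
  m=-3: -0.12664 - 0.30525j × 0.29293 + 0.18503j = 0.01938 - 0.11285j  (running Σ = 0.01944 - 0.12612j)
  m=-2: -0.38070 - 0.38041j × -0.11877 + 0.09441j = 0.08113 + 0.00924j  (running Σ = 0.10057 - 0.11688j)
  m=-1: -0.34126 - 0.14128j × 0.09509 + 0.27244j = 0.00604 - 0.10640j  (running Σ = 0.10661 - 0.22329j)
  m=0: 0.29688 + 0.00000j × -0.19086 + 0.00000j = -0.05666 + 0.00000j  (running Σ = 0.04994 - 0.22329j)
  m=1: 0.34126 - 0.14128j × -0.09509 + 0.27244j = 0.00604 + 0.10640j  (running Σ = 0.05598 - 0.11688j)
  m=2: -0.38070 + 0.38041j × -0.11877 - 0.09441j = 0.08113 - 0.00924j  (running Σ = 0.13711 - 0.12612j)
  m=3: 0.12664 - 0.30525j × -0.29293 + 0.18503j = 0.01938 + 0.11285j  (running Σ = 0.15649 - 0.01327j)
  m=4: -0.00010 + 0.12766j × 0.00190 + 0.00820j = -0.00105 + 0.00024j  (running Σ = 0.15545 - 0.01303j)
  m=5: -0.01298 - 0.03143j × -0.37474 - 0.04073j = 0.00359 + 0.01231j  (running Σ = 0.15903 - 0.00073j)
  m=6: 0.00442 + 0.00443j × -0.17669 + 0.37139j = -0.00242 + 0.00086j  (running Σ = 0.15661 + 0.00013j)
  m=7: -0.00066 - 0.00027j × 0.14394 + 0.14236j = -0.00006 - 0.00013j  (running Σ = 0.15655 + 0.00000j)
Σ over m = 0.15655 + 0.00000j; ×(4π/15) → 0.13115 + 0.00000j. Real part: 0.131152

0.131152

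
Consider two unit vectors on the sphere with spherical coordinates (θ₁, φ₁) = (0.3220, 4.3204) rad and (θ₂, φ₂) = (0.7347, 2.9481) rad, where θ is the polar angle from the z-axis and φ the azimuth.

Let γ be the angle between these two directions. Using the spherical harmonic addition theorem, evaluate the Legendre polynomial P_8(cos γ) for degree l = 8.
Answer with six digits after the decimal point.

Expand P_8 via completeness: Σ_{m} conj(Y_{8,m}) at Ω₁ times Y_{8,m} at Ω₂ —
  m=-8: (-0.000052, -0.000000) × (0.000480, 0.021016) = (-0.000000, -0.000001)  (running Σ = (-0.000000, -0.000001))
  m=-7: (0.000241, -0.000573) × (-0.019980, -0.090904) = (-0.000057, -0.000010)  (running Σ = (-0.000057, -0.000012))
  m=-6: (0.003327, 0.003356) × (0.098812, 0.227446) = (-0.000434, 0.001088)  (running Σ = (-0.000491, 0.001077))
  m=-5: (-0.023781, 0.009752) × (-0.243752, -0.353756) = (0.009246, 0.006036)  (running Σ = (0.008755, 0.007112))
  m=-4: (0.000291, -0.102593) × (0.312213, 0.305158) = (0.031398, -0.031942)  (running Σ = (0.040153, -0.024830))
  m=-3: (0.271087, 0.112965) × (-0.082917, -0.054381) = (-0.016335, -0.024109)  (running Σ = (0.023818, -0.048938))
  m=-2: (-0.391116, 0.390007) × (-0.310408, -0.126502) = (0.170742, -0.071584)  (running Σ = (0.194560, -0.120522))
  m=-1: (-0.193450, -0.467969) × (0.268564, 0.052623) = (-0.027327, -0.135859)  (running Σ = (0.167233, -0.256382))
  m=0: (-0.186847, -0.000000) × (0.259106, 0.000000) = (-0.048413, -0.000000)  (running Σ = (0.118820, -0.256382))
  m=1: (0.193450, -0.467969) × (-0.268564, 0.052623) = (-0.027327, 0.135859)  (running Σ = (0.091492, -0.120522))
  m=2: (-0.391116, -0.390007) × (-0.310408, 0.126502) = (0.170742, 0.071584)  (running Σ = (0.262234, -0.048938))
  m=3: (-0.271087, 0.112965) × (0.082917, -0.054381) = (-0.016335, 0.024109)  (running Σ = (0.245900, -0.024830))
  m=4: (0.000291, 0.102593) × (0.312213, -0.305158) = (0.031398, 0.031942)  (running Σ = (0.277298, 0.007112))
  m=5: (0.023781, 0.009752) × (0.243752, -0.353756) = (0.009246, -0.006036)  (running Σ = (0.286544, 0.001077))
  m=6: (0.003327, -0.003356) × (0.098812, -0.227446) = (-0.000434, -0.001088)  (running Σ = (0.286110, -0.000012))
  m=7: (-0.000241, -0.000573) × (0.019980, -0.090904) = (-0.000057, 0.000010)  (running Σ = (0.286053, -0.000001))
  m=8: (-0.000052, 0.000000) × (0.000480, -0.021016) = (-0.000000, 0.000001)  (running Σ = (0.286053, -0.000000))
Σ over m = (0.286053, -0.000000); ×(4π/17) → (0.211450, -0.000000). Real part: 0.211450

0.211450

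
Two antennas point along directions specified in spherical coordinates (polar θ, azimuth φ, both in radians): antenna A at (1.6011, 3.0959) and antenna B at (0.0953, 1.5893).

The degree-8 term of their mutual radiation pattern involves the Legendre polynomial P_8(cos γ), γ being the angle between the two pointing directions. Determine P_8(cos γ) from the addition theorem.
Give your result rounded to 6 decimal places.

Addition theorem: P_8(cos γ) = (4π/17) Σ_m Y*_{lm}(Ω₁) Y_{lm}(Ω₂), m = −8…8:
  m=-8: (0.479610, -0.183567) × (0.000000, -0.000000) = (0.000000, -0.000000)  (running Σ = (0.000000, -0.000000))
  m=-7: (0.059109, -0.019578) × (0.000000, 0.000000) = (0.000000, 0.000000)  (running Σ = (0.000000, 0.000000))
  m=-6: (-0.356385, 0.100229) × (-0.000004, 0.000000) = (0.000001, -0.000001)  (running Σ = (0.000001, -0.000001))
  m=-5: (-0.071498, 0.016625) × (-0.000007, -0.000075) = (0.000002, 0.000005)  (running Σ = (0.000003, 0.000005))
  m=-4: (0.324139, -0.059912) × (0.001080, -0.000080) = (0.000345, -0.000091)  (running Σ = (0.000348, -0.000086))
  m=-3: (0.077918, -0.010748) × (0.000646, 0.011618) = (0.000175, 0.000898)  (running Σ = (0.000524, 0.000812))
  m=-2: (-0.311224, 0.028521) × (-0.088811, 0.003288) = (0.027546, -0.003556)  (running Σ = (0.028070, -0.002744))
  m=-1: (-0.080821, 0.003695) × (-0.008015, -0.433119) = (0.002248, 0.034975)  (running Σ = (0.030318, 0.032231))
  m=0: (0.307579, -0.000000) × (0.980528, 0.000000) = (0.301590, 0.000000)  (running Σ = (0.331908, 0.032231))
  m=1: (0.080821, 0.003695) × (0.008015, -0.433119) = (0.002248, -0.034975)  (running Σ = (0.334157, -0.002744))
  m=2: (-0.311224, -0.028521) × (-0.088811, -0.003288) = (0.027546, 0.003556)  (running Σ = (0.361703, 0.000812))
  m=3: (-0.077918, -0.010748) × (-0.000646, 0.011618) = (0.000175, -0.000898)  (running Σ = (0.361878, -0.000086))
  m=4: (0.324139, 0.059912) × (0.001080, 0.000080) = (0.000345, 0.000091)  (running Σ = (0.362224, 0.000005))
  m=5: (0.071498, 0.016625) × (0.000007, -0.000075) = (0.000002, -0.000005)  (running Σ = (0.362225, -0.000001))
  m=6: (-0.356385, -0.100229) × (-0.000004, -0.000000) = (0.000001, 0.000001)  (running Σ = (0.362227, 0.000000))
  m=7: (-0.059109, -0.019578) × (-0.000000, 0.000000) = (0.000000, -0.000000)  (running Σ = (0.362227, -0.000000))
  m=8: (0.479610, 0.183567) × (0.000000, 0.000000) = (0.000000, 0.000000)  (running Σ = (0.362227, -0.000000))
Total Σ_m = (0.362227, -0.000000). Multiply by 0.739198: (0.267757, -0.000000). P_8(cos γ) = 0.267757

0.267757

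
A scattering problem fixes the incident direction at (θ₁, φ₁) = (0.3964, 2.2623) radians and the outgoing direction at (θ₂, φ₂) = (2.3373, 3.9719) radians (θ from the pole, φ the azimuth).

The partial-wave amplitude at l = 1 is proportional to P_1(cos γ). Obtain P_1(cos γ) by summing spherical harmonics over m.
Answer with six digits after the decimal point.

-0.678316

Addition theorem: P_1(cos γ) = (4π/3) Σ_m Y*_{lm}(Ω₁) Y_{lm}(Ω₂), m = −1…1:
  m=-1: Y*=-0.085066+0.102753i  Y=-0.167902+0.183703i  product -0.004593-0.032879i
  m=+0: Y*=+0.450715-0.000000i  Y=-0.338905+0.000000i  product -0.152749+0.000000i
  m=+1: Y*=+0.085066+0.102753i  Y=+0.167902+0.183703i  product -0.004593+0.032879i
Σ over m = -0.161936+0.000000i; ×(4π/3) → -0.678316+0.000000i. Real part: -0.678316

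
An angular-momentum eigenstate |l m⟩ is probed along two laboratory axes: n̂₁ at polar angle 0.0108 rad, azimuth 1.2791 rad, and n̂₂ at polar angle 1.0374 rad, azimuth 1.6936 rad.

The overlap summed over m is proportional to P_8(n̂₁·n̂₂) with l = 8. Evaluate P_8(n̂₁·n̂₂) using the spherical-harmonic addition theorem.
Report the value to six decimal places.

-0.025304

Addition theorem: P_8(cos γ) = (4π/17) Σ_m Y*_{lm}(Ω₁) Y_{lm}(Ω₂), m = −8…8:
  m=-8: -0.00000 - 0.00000j × 0.08646 - 0.12959j = -0.00000 + 0.00000j  (running Σ = -0.00000 + 0.00000j)
  m=-7: -0.00000 + 0.00000j × 0.27877 + 0.24018j = -0.00000 - 0.00000j  (running Σ = -0.00000 - 0.00000j)
  m=-6: 0.00000 + 0.00000j × -0.32706 + 0.29673j = -0.00000 - 0.00000j  (running Σ = -0.00000 - 0.00000j)
  m=-5: 0.00000 + 0.00000j × -0.09901 - 0.14046j = -0.00000 - 0.00000j  (running Σ = -0.00000 - 0.00000j)
  m=-4: 0.00000 - 0.00000j × -0.22587 + 0.12083j = 0.00000 + 0.00000j  (running Σ = 0.00000 + 0.00000j)
  m=-3: -0.00001 - 0.00001j × -0.11387 - 0.29498j = -0.00000 + 0.00001j  (running Σ = -0.00000 + 0.00001j)
  m=-2: -0.00100 + 0.00066j × -0.10315 + 0.02586j = 0.00009 - 0.00009j  (running Σ = 0.00008 - 0.00009j)
  m=-1: 0.01531 + 0.05099j × -0.04129 - 0.33452j = 0.01642 - 0.00723j  (running Σ = 0.01651 - 0.00732j)
  m=0: 1.16067 + 0.00000j × -0.05794 + 0.00000j = -0.06725 + 0.00000j  (running Σ = -0.05074 - 0.00732j)
  m=1: -0.01531 + 0.05099j × 0.04129 - 0.33452j = 0.01642 + 0.00723j  (running Σ = -0.03432 - 0.00009j)
  m=2: -0.00100 - 0.00066j × -0.10315 - 0.02586j = 0.00009 + 0.00009j  (running Σ = -0.03423 + 0.00001j)
  m=3: 0.00001 - 0.00001j × 0.11387 - 0.29498j = -0.00000 - 0.00001j  (running Σ = -0.03423 + 0.00000j)
  m=4: 0.00000 + 0.00000j × -0.22587 - 0.12083j = 0.00000 - 0.00000j  (running Σ = -0.03423 - 0.00000j)
  m=5: -0.00000 + 0.00000j × 0.09901 - 0.14046j = -0.00000 + 0.00000j  (running Σ = -0.03423 - 0.00000j)
  m=6: 0.00000 - 0.00000j × -0.32706 - 0.29673j = -0.00000 + 0.00000j  (running Σ = -0.03423 - 0.00000j)
  m=7: 0.00000 + 0.00000j × -0.27877 + 0.24018j = -0.00000 + 0.00000j  (running Σ = -0.03423 + 0.00000j)
  m=8: -0.00000 + 0.00000j × 0.08646 + 0.12959j = -0.00000 - 0.00000j  (running Σ = -0.03423 + 0.00000j)
Total Σ_m = -0.03423 + 0.00000j. Multiply by 0.739198: -0.02530 + 0.00000j. P_8(cos γ) = -0.025304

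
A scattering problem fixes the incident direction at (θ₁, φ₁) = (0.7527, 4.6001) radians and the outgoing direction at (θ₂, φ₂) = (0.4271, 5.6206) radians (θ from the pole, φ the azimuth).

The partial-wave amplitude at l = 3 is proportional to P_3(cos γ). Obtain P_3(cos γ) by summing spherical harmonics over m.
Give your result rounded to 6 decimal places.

0.121736

Summing Y*_{l m}(θ₁,φ₁)·Y_{l m}(θ₂,φ₂) over m ∈ [−3, 3]; prefactor 4π/(2·3+1) = 1.795196:
  [-3]  conj(Y_{3,-3})(Ω₁) = (0.044057, 0.125798) ; Y_{3,-3}(Ω₂) = (-0.012010, 0.027115) ; Δ = (-0.003940, -0.000316)
  [-2]  conj(Y_{3,-2})(Ω₁) = (-0.339821, 0.077626) ; Y_{3,-2}(Ω₂) = (0.038811, 0.154818) ; Δ = (-0.025207, -0.049598)
  [-1]  conj(Y_{3,-1})(Ω₁) = (-0.041178, -0.365175) ; Y_{3,-1}(Ω₂) = (0.331629, 0.258755) ; Δ = (0.080835, -0.131758)
  [+0]  conj(Y_{3,0})(Ω₁) = (-0.091684, -0.000000) ; Y_{3,0}(Ω₂) = (0.387904, 0.000000) ; Δ = (-0.035564, -0.000000)
  [+1]  conj(Y_{3,1})(Ω₁) = (0.041178, -0.365175) ; Y_{3,1}(Ω₂) = (-0.331629, 0.258755) ; Δ = (0.080835, 0.131758)
  [+2]  conj(Y_{3,2})(Ω₁) = (-0.339821, -0.077626) ; Y_{3,2}(Ω₂) = (0.038811, -0.154818) ; Δ = (-0.025207, 0.049598)
  [+3]  conj(Y_{3,3})(Ω₁) = (-0.044057, 0.125798) ; Y_{3,3}(Ω₂) = (0.012010, 0.027115) ; Δ = (-0.003940, 0.000316)
Accumulated sum (0.067812, 0.000000); after 4π/(2l+1) scaling, (0.121736, 0.000000) ⇒ P_3 = 0.121736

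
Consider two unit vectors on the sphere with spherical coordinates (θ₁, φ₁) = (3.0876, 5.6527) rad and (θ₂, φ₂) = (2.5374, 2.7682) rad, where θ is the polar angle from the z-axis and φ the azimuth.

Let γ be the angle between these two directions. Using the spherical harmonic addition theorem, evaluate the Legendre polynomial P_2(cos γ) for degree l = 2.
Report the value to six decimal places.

Addition theorem: P_2(cos γ) = (4π/5) Σ_m Y*_{lm}(Ω₁) Y_{lm}(Ω₂), m = −2…2:
  m=-2: Y*=+0.000343-0.001071i  Y=+0.091488+0.084682i  product +0.000122-0.000069i
  m=-1: Y*=-0.033627+0.024543i  Y=+0.336296+0.131751i  product -0.014542+0.003823i
  m=+0: Y*=+0.628028-0.000000i  Y=+0.325419+0.000000i  product +0.204372+0.000000i
  m=+1: Y*=+0.033627+0.024543i  Y=-0.336296+0.131751i  product -0.014542-0.003823i
  m=+2: Y*=+0.000343+0.001071i  Y=+0.091488-0.084682i  product +0.000122+0.000069i
Accumulated sum +0.175532+0.000000i; after 4π/(2l+1) scaling, +0.441160+0.000000i ⇒ P_2 = 0.441160

0.441160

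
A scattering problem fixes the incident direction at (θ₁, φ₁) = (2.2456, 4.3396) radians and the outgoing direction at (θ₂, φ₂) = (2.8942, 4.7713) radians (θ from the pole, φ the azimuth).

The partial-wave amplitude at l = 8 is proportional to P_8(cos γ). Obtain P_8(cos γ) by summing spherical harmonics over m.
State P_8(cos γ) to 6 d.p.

0.081894

Addition theorem: P_8(cos γ) = (4π/17) Σ_m Y*_{lm}(Ω₁) Y_{lm}(Ω₂), m = −8…8:
  m=-8: Y*=-0.070321-0.011297i  Y=+0.000006-0.000003i  product -0.000000+0.000000i
  m=-7: Y*=-0.115639+0.196431i  Y=+0.000042+0.000097i  product -0.000024-0.000003i
  m=-6: Y*=+0.255860+0.325662i  Y=-0.000998+0.000368i  product -0.000375-0.000231i
  m=-5: Y*=+0.402960-0.121632i  Y=-0.002237-0.007374i  product -0.001798-0.002699i
  m=-4: Y*=+0.007544-0.094522i  Y=+0.040212-0.009655i  product -0.000609-0.003874i
  m=-3: Y*=+0.281955+0.137046i  Y=+0.028471+0.159413i  product -0.013819+0.048849i
  m=-2: Y*=+0.202526-0.187007i  Y=-0.431087+0.051028i  product -0.077764+0.090951i
  m=-1: Y*=+0.072465+0.185296i  Y=-0.039122-0.663323i  product +0.120076-0.055317i
  m=+0: Y*=+0.309326-0.000000i  Y=+0.192083+0.000000i  product +0.059416+0.000000i
  m=+1: Y*=-0.072465+0.185296i  Y=+0.039122-0.663323i  product +0.120076+0.055317i
  m=+2: Y*=+0.202526+0.187007i  Y=-0.431087-0.051028i  product -0.077764-0.090951i
  m=+3: Y*=-0.281955+0.137046i  Y=-0.028471+0.159413i  product -0.013819-0.048849i
  m=+4: Y*=+0.007544+0.094522i  Y=+0.040212+0.009655i  product -0.000609+0.003874i
  m=+5: Y*=-0.402960-0.121632i  Y=+0.002237-0.007374i  product -0.001798+0.002699i
  m=+6: Y*=+0.255860-0.325662i  Y=-0.000998-0.000368i  product -0.000375+0.000231i
  m=+7: Y*=+0.115639+0.196431i  Y=-0.000042+0.000097i  product -0.000024+0.000003i
  m=+8: Y*=-0.070321+0.011297i  Y=+0.000006+0.000003i  product -0.000000-0.000000i
Total Σ_m = +0.110788+0.000000i. Multiply by 0.739198: +0.081894+0.000000i. P_8(cos γ) = 0.081894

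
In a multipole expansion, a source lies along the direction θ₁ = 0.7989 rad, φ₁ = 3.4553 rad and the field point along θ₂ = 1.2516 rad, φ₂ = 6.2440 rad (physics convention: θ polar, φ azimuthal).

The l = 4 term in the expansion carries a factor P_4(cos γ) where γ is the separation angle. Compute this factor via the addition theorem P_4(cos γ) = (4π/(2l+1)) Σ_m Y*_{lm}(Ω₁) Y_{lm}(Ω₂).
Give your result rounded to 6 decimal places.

-0.149600

Summing Y*_{l m}(θ₁,φ₁)·Y_{l m}(θ₂,φ₂) over m ∈ [−4, 4]; prefactor 4π/(2·4+1) = 1.396263:
  [-4]  conj(Y_{4,-4})(Ω₁) = (0.036259, 0.110912) ; Y_{4,-4}(Ω₂) = (0.355260, 0.056144) ; Δ = (0.006654, 0.041438)
  [-3]  conj(Y_{4,-3})(Ω₁) = (-0.189178, -0.259640) ; Y_{4,-3}(Ω₂) = (0.333894, 0.039433) ; Δ = (-0.052927, -0.094152)
  [-2]  conj(Y_{4,-2})(Ω₁) = (0.334514, 0.242577) ; Y_{4,-2}(Ω₂) = (-0.093411, -0.007336) ; Δ = (-0.029468, -0.025113)
  [-1]  conj(Y_{4,-1})(Ω₁) = (-0.091204, -0.029588) ; Y_{4,-1}(Ω₂) = (-0.325460, -0.012760) ; Δ = (0.029306, 0.010794)
  [+0]  conj(Y_{4,0})(Ω₁) = (-0.350269, -0.000000) ; Y_{4,0}(Ω₂) = (0.040750, 0.000000) ; Δ = (-0.014273, -0.000000)
  [+1]  conj(Y_{4,1})(Ω₁) = (0.091204, -0.029588) ; Y_{4,1}(Ω₂) = (0.325460, -0.012760) ; Δ = (0.029306, -0.010794)
  [+2]  conj(Y_{4,2})(Ω₁) = (0.334514, -0.242577) ; Y_{4,2}(Ω₂) = (-0.093411, 0.007336) ; Δ = (-0.029468, 0.025113)
  [+3]  conj(Y_{4,3})(Ω₁) = (0.189178, -0.259640) ; Y_{4,3}(Ω₂) = (-0.333894, 0.039433) ; Δ = (-0.052927, 0.094152)
  [+4]  conj(Y_{4,4})(Ω₁) = (0.036259, -0.110912) ; Y_{4,4}(Ω₂) = (0.355260, -0.056144) ; Δ = (0.006654, -0.041438)
Total Σ_m = (-0.107143, 0.000000). Multiply by 1.396263: (-0.149600, 0.000000). P_4(cos γ) = -0.149600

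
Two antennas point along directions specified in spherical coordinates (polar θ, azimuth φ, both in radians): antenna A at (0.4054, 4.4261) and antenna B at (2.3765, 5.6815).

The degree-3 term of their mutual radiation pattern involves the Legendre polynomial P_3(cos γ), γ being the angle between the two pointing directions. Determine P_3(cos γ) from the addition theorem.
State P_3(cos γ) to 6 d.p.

Summing Y*_{l m}(θ₁,φ₁)·Y_{l m}(θ₂,φ₂) over m ∈ [−3, 3]; prefactor 4π/(2·3+1) = 1.795196:
  m=-3: Y*=0.01938 + 0.01672j  Y=-0.03218 + 0.13483j  product -0.00288 + 0.00207j
  m=-2: Y*=-0.12278 + 0.07914j  Y=-0.12703 - 0.33002j  product 0.04172 + 0.03047j
  m=-1: Y*=-0.11598 - 0.39399j  Y=0.29552 + 0.20291j  product 0.04567 - 0.13997j
  m=+0: Y*=0.41916 + 0.00000j  Y=0.10727 + 0.00000j  product 0.04496 + 0.00000j
  m=+1: Y*=0.11598 - 0.39399j  Y=-0.29552 + 0.20291j  product 0.04567 + 0.13997j
  m=+2: Y*=-0.12278 - 0.07914j  Y=-0.12703 + 0.33002j  product 0.04172 - 0.03047j
  m=+3: Y*=-0.01938 + 0.01672j  Y=0.03218 + 0.13483j  product -0.00288 - 0.00207j
Σ over m = 0.21397 + 0.00000j; ×(4π/7) → 0.38413 + 0.00000j. Real part: 0.384127

0.384127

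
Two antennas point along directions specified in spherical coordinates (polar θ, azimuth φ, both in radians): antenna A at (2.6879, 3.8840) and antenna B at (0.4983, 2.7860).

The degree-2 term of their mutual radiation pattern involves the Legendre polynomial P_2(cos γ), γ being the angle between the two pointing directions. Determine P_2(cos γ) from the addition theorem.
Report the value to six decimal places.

0.222754

Addition theorem: P_2(cos γ) = (4π/5) Σ_m Y*_{lm}(Ω₁) Y_{lm}(Ω₂), m = −2…2:
  m=-2: Y*=0.00637 + 0.07393j  Y=0.06684 + 0.05759j  product -0.00383 + 0.00531j
  m=-1: Y*=0.22425 + 0.20576j  Y=-0.30404 - 0.11291j  product -0.04495 - 0.08788j
  m=+0: Y*=0.44903 + 0.00000j  Y=0.41466 + 0.00000j  product 0.18619 + 0.00000j
  m=+1: Y*=-0.22425 + 0.20576j  Y=0.30404 - 0.11291j  product -0.04495 + 0.08788j
  m=+2: Y*=0.00637 - 0.07393j  Y=0.06684 - 0.05759j  product -0.00383 - 0.00531j
Accumulated sum 0.08863 - 0.00000j; after 4π/(2l+1) scaling, 0.22275 - 0.00000j ⇒ P_2 = 0.222754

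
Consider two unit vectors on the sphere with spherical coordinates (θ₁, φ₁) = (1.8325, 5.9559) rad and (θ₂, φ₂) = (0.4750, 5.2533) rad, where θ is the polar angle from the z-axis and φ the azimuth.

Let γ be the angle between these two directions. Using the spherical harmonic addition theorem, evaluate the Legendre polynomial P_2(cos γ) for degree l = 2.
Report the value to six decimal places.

Addition theorem: P_2(cos γ) = (4π/5) Σ_m Y*_{lm}(Ω₁) Y_{lm}(Ω₂), m = −2…2:
  [-2]  conj(Y_{2,-2})(Ω₁) = (0.285922, -0.219429) ; Y_{2,-2}(Ω₂) = (-0.037950, 0.071325) ; Δ = (0.004800, 0.028721)
  [-1]  conj(Y_{2,-1})(Ω₁) = (-0.182824, 0.062068) ; Y_{2,-1}(Ω₂) = (0.161788, 0.269346) ; Δ = (-0.046296, -0.039201)
  [+0]  conj(Y_{2,0})(Ω₁) = (-0.252055, -0.000000) ; Y_{2,0}(Ω₂) = (0.432883, 0.000000) ; Δ = (-0.109110, -0.000000)
  [+1]  conj(Y_{2,1})(Ω₁) = (0.182824, 0.062068) ; Y_{2,1}(Ω₂) = (-0.161788, 0.269346) ; Δ = (-0.046296, 0.039201)
  [+2]  conj(Y_{2,2})(Ω₁) = (0.285922, 0.219429) ; Y_{2,2}(Ω₂) = (-0.037950, -0.071325) ; Δ = (0.004800, -0.028721)
Σ over m = (-0.192103, 0.000000); ×(4π/5) → (-0.482808, 0.000000). Real part: -0.482808

-0.482808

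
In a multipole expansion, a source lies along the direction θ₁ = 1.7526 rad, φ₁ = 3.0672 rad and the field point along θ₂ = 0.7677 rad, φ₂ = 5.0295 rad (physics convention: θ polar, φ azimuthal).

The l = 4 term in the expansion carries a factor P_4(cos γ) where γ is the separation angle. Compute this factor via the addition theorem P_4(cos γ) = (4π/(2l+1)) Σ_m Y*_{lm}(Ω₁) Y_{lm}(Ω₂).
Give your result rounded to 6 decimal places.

Term-by-term m-sum for l=4 (normalisation 4π/9 = 1.396263):
  m=-4: Y*=(0.395875, -0.121406)  Y=(0.030652, -0.098272)  product (0.000204, -0.042625)
  m=-3: Y*=(0.209962, -0.047653)  Y=(-0.245605, -0.175140)  product (-0.059913, -0.025069)
  m=-2: Y*=(-0.246784, 0.036991)  Y=(-0.341014, 0.250851)  product (0.074878, -0.074520)
  m=-1: Y*=(-0.232483, 0.017327)  Y=(0.045987, 0.140125)  product (-0.013119, -0.031780)
  m=+0: Y*=(0.217569, -0.000000)  Y=(-0.333285, 0.000000)  product (-0.072513, 0.000000)
  m=+1: Y*=(0.232483, 0.017327)  Y=(-0.045987, 0.140125)  product (-0.013119, 0.031780)
  m=+2: Y*=(-0.246784, -0.036991)  Y=(-0.341014, -0.250851)  product (0.074878, 0.074520)
  m=+3: Y*=(-0.209962, -0.047653)  Y=(0.245605, -0.175140)  product (-0.059913, 0.025069)
  m=+4: Y*=(0.395875, 0.121406)  Y=(0.030652, 0.098272)  product (0.000204, 0.042625)
Total Σ_m = (-0.068415, 0.000000). Multiply by 1.396263: (-0.095525, 0.000000). P_4(cos γ) = -0.095525

-0.095525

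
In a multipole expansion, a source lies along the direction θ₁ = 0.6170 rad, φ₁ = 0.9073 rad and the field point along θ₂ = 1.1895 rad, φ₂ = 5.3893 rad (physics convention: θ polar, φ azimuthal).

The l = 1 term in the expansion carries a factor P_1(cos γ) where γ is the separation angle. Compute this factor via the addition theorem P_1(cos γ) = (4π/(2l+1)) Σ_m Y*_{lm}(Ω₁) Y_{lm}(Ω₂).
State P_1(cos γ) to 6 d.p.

Addition theorem: P_1(cos γ) = (4π/3) Σ_m Y*_{lm}(Ω₁) Y_{lm}(Ω₂), m = −1…1:
  [-1]  conj(Y_{1,-1})(Ω₁) = (0.123113, 0.157490) ; Y_{1,-1}(Ω₂) = (0.200871, 0.249975) ; Δ = (-0.014639, 0.062410)
  [+0]  conj(Y_{1,0})(Ω₁) = (0.398513, -0.000000) ; Y_{1,0}(Ω₂) = (0.181821, 0.000000) ; Δ = (0.072458, 0.000000)
  [+1]  conj(Y_{1,1})(Ω₁) = (-0.123113, 0.157490) ; Y_{1,1}(Ω₂) = (-0.200871, 0.249975) ; Δ = (-0.014639, -0.062410)
Σ over m = (0.043181, 0.000000); ×(4π/3) → (0.180875, 0.000000). Real part: 0.180875

0.180875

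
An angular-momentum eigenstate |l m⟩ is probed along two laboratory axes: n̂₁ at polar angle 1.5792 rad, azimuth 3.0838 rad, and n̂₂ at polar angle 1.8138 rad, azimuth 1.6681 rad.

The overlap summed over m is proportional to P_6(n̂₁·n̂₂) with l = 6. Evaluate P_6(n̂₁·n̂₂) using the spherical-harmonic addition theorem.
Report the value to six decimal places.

-0.171291

Summing Y*_{l m}(θ₁,φ₁)·Y_{l m}(θ₂,φ₂) over m ∈ [−6, 6]; prefactor 4π/(2·6+1) = 0.966644:
  m=-6: Y*=0.45423 - 0.16414j  Y=-0.33703 + 0.22266j  product -0.11654 + 0.15646j
  m=-5: Y*=0.01348 - 0.00401j  Y=0.16219 + 0.30664j  product 0.00341 + 0.00348j
  m=-4: Y*=-0.34697 + 0.08167j  Y=-0.10639 + 0.04363j  product 0.03335 - 0.02383j
  m=-3: Y*=-0.01617 + 0.00283j  Y=0.09747 + 0.32436j  product -0.00249 - 0.00497j
  m=-2: Y*=0.32309 - 0.03751j  Y=-0.02061 + 0.00406j  product -0.00651 + 0.00209j
  m=-1: Y*=0.01727 - 0.00100j  Y=0.03154 + 0.32307j  product 0.00087 + 0.00555j
  m=+0: Y*=-0.31737 + 0.00000j  Y=0.00433 + 0.00000j  product -0.00138 + 0.00000j
  m=+1: Y*=-0.01727 - 0.00100j  Y=-0.03154 + 0.32307j  product 0.00087 - 0.00555j
  m=+2: Y*=0.32309 + 0.03751j  Y=-0.02061 - 0.00406j  product -0.00651 - 0.00209j
  m=+3: Y*=0.01617 + 0.00283j  Y=-0.09747 + 0.32436j  product -0.00249 + 0.00497j
  m=+4: Y*=-0.34697 - 0.08167j  Y=-0.10639 - 0.04363j  product 0.03335 + 0.02383j
  m=+5: Y*=-0.01348 - 0.00401j  Y=-0.16219 + 0.30664j  product 0.00341 - 0.00348j
  m=+6: Y*=0.45423 + 0.16414j  Y=-0.33703 - 0.22266j  product -0.11654 - 0.15646j
Total Σ_m = -0.17720 + 0.00000j. Multiply by 0.966644: -0.17129 + 0.00000j. P_6(cos γ) = -0.171291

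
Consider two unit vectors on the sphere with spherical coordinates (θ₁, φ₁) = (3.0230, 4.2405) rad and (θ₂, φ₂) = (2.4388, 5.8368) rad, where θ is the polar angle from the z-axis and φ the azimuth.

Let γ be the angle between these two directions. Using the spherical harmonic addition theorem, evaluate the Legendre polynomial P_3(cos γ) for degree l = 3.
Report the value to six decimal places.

Addition theorem: P_3(cos γ) = (4π/7) Σ_m Y*_{lm}(Ω₁) Y_{lm}(Ω₂), m = −3…3:
  m=-3: 0.00068 + 0.00011j × 0.02586 + 0.10965j = 0.00001 + 0.00008j  (running Σ = 0.00001 + 0.00008j)
  m=-2: 0.00833 - 0.01150j × -0.20435 - 0.25372j = -0.00462 + 0.00024j  (running Σ = -0.00462 + 0.00031j)
  m=-1: -0.06831 - 0.13385j × 0.36010 + 0.17234j = -0.00153 - 0.05997j  (running Σ = -0.00615 - 0.05966j)
  m=0: -0.71517 + 0.00000j × 0.02530 + 0.00000j = -0.01809 + 0.00000j  (running Σ = -0.02424 - 0.05966j)
  m=1: 0.06831 - 0.13385j × -0.36010 + 0.17234j = -0.00153 + 0.05997j  (running Σ = -0.02577 + 0.00031j)
  m=2: 0.00833 + 0.01150j × -0.20435 + 0.25372j = -0.00462 - 0.00024j  (running Σ = -0.03039 + 0.00008j)
  m=3: -0.00068 + 0.00011j × -0.02586 + 0.10965j = 0.00001 - 0.00008j  (running Σ = -0.03039 + 0.00000j)
Σ over m = -0.03039 + 0.00000j; ×(4π/7) → -0.05455 + 0.00000j. Real part: -0.054548

-0.054548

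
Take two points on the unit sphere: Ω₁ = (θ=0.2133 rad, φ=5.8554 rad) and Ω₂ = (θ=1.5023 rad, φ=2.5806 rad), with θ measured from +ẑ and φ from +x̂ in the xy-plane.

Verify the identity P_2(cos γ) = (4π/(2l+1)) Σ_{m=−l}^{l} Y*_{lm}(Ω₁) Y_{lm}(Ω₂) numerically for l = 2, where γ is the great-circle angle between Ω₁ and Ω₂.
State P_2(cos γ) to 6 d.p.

-0.469572

Expand P_2 via completeness: Σ_{m} conj(Y_{2,m}) at Ω₁ times Y_{2,m} at Ω₂ —
  term(m=-2) = (0.006420, 0.001752)   from Y*(Ω₁)=(0.011351, -0.013068), Y(Ω₂)=(0.166817, 0.346389)
  term(m=-1) = (-0.008357, -0.001120)   from Y*(Ω₁)=(0.145429, -0.066307), Y(Ω₂)=(-0.044666, -0.028065)
  term(m=+0) = (-0.182963, 0.000000)   from Y*(Ω₁)=(0.588384, -0.000000), Y(Ω₂)=(-0.310959, 0.000000)
  term(m=+1) = (-0.008357, 0.001120)   from Y*(Ω₁)=(-0.145429, -0.066307), Y(Ω₂)=(0.044666, -0.028065)
  term(m=+2) = (0.006420, -0.001752)   from Y*(Ω₁)=(0.011351, 0.013068), Y(Ω₂)=(0.166817, -0.346389)
Σ over m = (-0.186837, 0.000000); ×(4π/5) → (-0.469572, 0.000000). Real part: -0.469572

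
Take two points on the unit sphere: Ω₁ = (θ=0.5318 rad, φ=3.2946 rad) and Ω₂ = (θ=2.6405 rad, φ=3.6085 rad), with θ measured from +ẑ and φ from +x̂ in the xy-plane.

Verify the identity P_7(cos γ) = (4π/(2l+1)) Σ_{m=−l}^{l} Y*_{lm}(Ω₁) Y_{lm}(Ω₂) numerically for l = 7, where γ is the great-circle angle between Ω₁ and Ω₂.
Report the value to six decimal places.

Expand P_7 via completeness: Σ_{m} conj(Y_{7,m}) at Ω₁ times Y_{7,m} at Ω₂ —
  term(m=-7) = -0.00001 - 0.00001j   from Y*(Ω₁)=-0.00207 - 0.00378j, Y(Ω₂)=0.00293 - 0.00037j
  term(m=-6) = 0.00017 + 0.00053j   from Y*(Ω₁)=0.01665 + 0.02178j, Y(Ω₂)=0.01901 + 0.00673j
  term(m=-5) = 0.00001 - 0.00900j   from Y*(Ω₁)=-0.07683 - 0.07376j, Y(Ω₂)=0.05843 + 0.06102j
  term(m=-4) = -0.02071 + 0.06351j   from Y*(Ω₁)=0.22787 + 0.15995j, Y(Ω₂)=0.07018 + 0.22944j
  term(m=-3) = 0.12614 - 0.17333j   from Y*(Ω₁)=-0.42528 - 0.21019j, Y(Ω₂)=-0.07649 + 0.44538j
  term(m=-2) = -0.16262 + 0.11802j   from Y*(Ω₁)=0.40335 + 0.12743j, Y(Ω₂)=-0.28252 + 0.38185j
  term(m=-1) = -0.00231 + 0.00075j   from Y*(Ω₁)=0.06435 + 0.00992j, Y(Ω₂)=-0.03324 + 0.01675j
  term(m=+0) = -0.19947 + 0.00000j   from Y*(Ω₁)=-0.44496 + 0.00000j, Y(Ω₂)=0.44828 + 0.00000j
  term(m=+1) = -0.00231 - 0.00075j   from Y*(Ω₁)=-0.06435 + 0.00992j, Y(Ω₂)=0.03324 + 0.01675j
  term(m=+2) = -0.16262 - 0.11802j   from Y*(Ω₁)=0.40335 - 0.12743j, Y(Ω₂)=-0.28252 - 0.38185j
  term(m=+3) = 0.12614 + 0.17333j   from Y*(Ω₁)=0.42528 - 0.21019j, Y(Ω₂)=0.07649 + 0.44538j
  term(m=+4) = -0.02071 - 0.06351j   from Y*(Ω₁)=0.22787 - 0.15995j, Y(Ω₂)=0.07018 - 0.22944j
  term(m=+5) = 0.00001 + 0.00900j   from Y*(Ω₁)=0.07683 - 0.07376j, Y(Ω₂)=-0.05843 + 0.06102j
  term(m=+6) = 0.00017 - 0.00053j   from Y*(Ω₁)=0.01665 - 0.02178j, Y(Ω₂)=0.01901 - 0.00673j
  term(m=+7) = -0.00001 + 0.00001j   from Y*(Ω₁)=0.00207 - 0.00378j, Y(Ω₂)=-0.00293 - 0.00037j
Accumulated sum -0.31810 + 0.00000j; after 4π/(2l+1) scaling, -0.26649 + 0.00000j ⇒ P_7 = -0.266489

-0.266489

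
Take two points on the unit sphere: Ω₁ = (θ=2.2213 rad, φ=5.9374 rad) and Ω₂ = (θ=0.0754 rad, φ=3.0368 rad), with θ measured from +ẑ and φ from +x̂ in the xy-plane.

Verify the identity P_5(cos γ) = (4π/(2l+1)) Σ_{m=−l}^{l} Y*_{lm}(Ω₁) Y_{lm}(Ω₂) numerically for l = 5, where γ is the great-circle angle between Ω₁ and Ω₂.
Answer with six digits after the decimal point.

0.296197

Summing Y*_{l m}(θ₁,φ₁)·Y_{l m}(θ₂,φ₂) over m ∈ [−5, 5]; prefactor 4π/(2·5+1) = 1.142397:
  m=-5: Y*=-0.02332 - 0.14627j  Y=-0.00000 - 0.00000j  product -0.00000 + 0.00000j
  m=-4: Y*=-0.06650 + 0.35018j  Y=0.00004 + 0.00002j  product -0.00001 + 0.00001j
  m=-3: Y*=0.20395 - 0.34535j  Y=-0.00112 - 0.00036j  product -0.00035 + 0.00031j
  m=-2: Y*=-0.05017 + 0.04154j  Y=0.01860 + 0.00396j  product -0.00110 + 0.00057j
  m=-1: Y*=-0.31410 + 0.11316j  Y=-0.18816 - 0.01979j  product 0.06134 - 0.01508j
  m=+0: Y*=0.15569 + 0.00000j  Y=0.89612 + 0.00000j  product 0.13952 + 0.00000j
  m=+1: Y*=0.31410 + 0.11316j  Y=0.18816 - 0.01979j  product 0.06134 + 0.01508j
  m=+2: Y*=-0.05017 - 0.04154j  Y=0.01860 - 0.00396j  product -0.00110 - 0.00057j
  m=+3: Y*=-0.20395 - 0.34535j  Y=0.00112 - 0.00036j  product -0.00035 - 0.00031j
  m=+4: Y*=-0.06650 - 0.35018j  Y=0.00004 - 0.00002j  product -0.00001 - 0.00001j
  m=+5: Y*=0.02332 - 0.14627j  Y=0.00000 - 0.00000j  product -0.00000 - 0.00000j
Accumulated sum 0.25928 + 0.00000j; after 4π/(2l+1) scaling, 0.29620 + 0.00000j ⇒ P_5 = 0.296197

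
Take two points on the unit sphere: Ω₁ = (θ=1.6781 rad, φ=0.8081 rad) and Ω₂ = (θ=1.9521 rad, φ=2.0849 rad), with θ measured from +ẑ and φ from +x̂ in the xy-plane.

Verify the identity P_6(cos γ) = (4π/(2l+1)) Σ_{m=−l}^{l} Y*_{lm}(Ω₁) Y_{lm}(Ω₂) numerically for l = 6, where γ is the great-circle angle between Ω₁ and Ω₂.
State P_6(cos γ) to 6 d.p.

Expand P_6 via completeness: Σ_{m} conj(Y_{6,m}) at Ω₁ times Y_{6,m} at Ω₂ —
  [-6]  conj(Y_{6,-6})(Ω₁) = 0.06337 - 0.46233j ; Y_{6,-6}(Ω₂) = 0.30840 + 0.01759j ; Δ = 0.02767 - 0.14147j
  [-5]  conj(Y_{6,-5})(Ω₁) = 0.10839 + 0.13628j ; Y_{6,-5}(Ω₂) = 0.23190 - 0.36094j ; Δ = 0.07432 - 0.00752j
  [-4]  conj(Y_{6,-4})(Ω₁) = 0.30340 + 0.02763j ; Y_{6,-4}(Ω₂) = -0.06468 - 0.12255j ; Δ = -0.01624 - 0.03897j
  [-3]  conj(Y_{6,-3})(Ω₁) = -0.14849 + 0.12953j ; Y_{6,-3}(Ω₂) = 0.28612 + 0.00815j ; Δ = -0.04354 + 0.03585j
  [-2]  conj(Y_{6,-2})(Ω₁) = -0.01166 + 0.25662j ; Y_{6,-2}(Ω₂) = 0.12458 - 0.20661j ; Δ = 0.05157 + 0.03438j
  [-1]  conj(Y_{6,-1})(Ω₁) = -0.14124 - 0.14780j ; Y_{6,-1}(Ω₂) = 0.10345 + 0.18318j ; Δ = 0.01246 - 0.04116j
  [+0]  conj(Y_{6,0})(Ω₁) = -0.24390 + 0.00000j ; Y_{6,0}(Ω₂) = 0.26147 + 0.00000j ; Δ = -0.06377 + 0.00000j
  [+1]  conj(Y_{6,1})(Ω₁) = 0.14124 - 0.14780j ; Y_{6,1}(Ω₂) = -0.10345 + 0.18318j ; Δ = 0.01246 + 0.04116j
  [+2]  conj(Y_{6,2})(Ω₁) = -0.01166 - 0.25662j ; Y_{6,2}(Ω₂) = 0.12458 + 0.20661j ; Δ = 0.05157 - 0.03438j
  [+3]  conj(Y_{6,3})(Ω₁) = 0.14849 + 0.12953j ; Y_{6,3}(Ω₂) = -0.28612 + 0.00815j ; Δ = -0.04354 - 0.03585j
  [+4]  conj(Y_{6,4})(Ω₁) = 0.30340 - 0.02763j ; Y_{6,4}(Ω₂) = -0.06468 + 0.12255j ; Δ = -0.01624 + 0.03897j
  [+5]  conj(Y_{6,5})(Ω₁) = -0.10839 + 0.13628j ; Y_{6,5}(Ω₂) = -0.23190 - 0.36094j ; Δ = 0.07432 + 0.00752j
  [+6]  conj(Y_{6,6})(Ω₁) = 0.06337 + 0.46233j ; Y_{6,6}(Ω₂) = 0.30840 - 0.01759j ; Δ = 0.02767 + 0.14147j
Total Σ_m = 0.14872 + 0.00000j. Multiply by 0.966644: 0.14376 + 0.00000j. P_6(cos γ) = 0.143761

0.143761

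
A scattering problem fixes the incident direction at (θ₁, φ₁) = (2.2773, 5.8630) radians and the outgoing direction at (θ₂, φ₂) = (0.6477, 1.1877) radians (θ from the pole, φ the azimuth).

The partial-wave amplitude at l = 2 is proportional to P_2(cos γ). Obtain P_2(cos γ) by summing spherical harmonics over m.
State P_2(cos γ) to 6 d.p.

-0.071112

Summing Y*_{l m}(θ₁,φ₁)·Y_{l m}(θ₂,φ₂) over m ∈ [−2, 2]; prefactor 4π/(2·2+1) = 2.513274:
  m=-2: Y*=+0.149107-0.166472i  Y=-0.101323-0.097504i  product -0.031340+0.002329i
  m=-1: Y*=-0.348292+0.155615i  Y=+0.138946-0.344773i  product +0.005258+0.141704i
  m=+0: Y*=+0.083357-0.000000i  Y=+0.286342+0.000000i  product +0.023869+0.000000i
  m=+1: Y*=+0.348292+0.155615i  Y=-0.138946-0.344773i  product +0.005258-0.141704i
  m=+2: Y*=+0.149107+0.166472i  Y=-0.101323+0.097504i  product -0.031340-0.002329i
Σ over m = -0.028294+0.000000i; ×(4π/5) → -0.071112+0.000000i. Real part: -0.071112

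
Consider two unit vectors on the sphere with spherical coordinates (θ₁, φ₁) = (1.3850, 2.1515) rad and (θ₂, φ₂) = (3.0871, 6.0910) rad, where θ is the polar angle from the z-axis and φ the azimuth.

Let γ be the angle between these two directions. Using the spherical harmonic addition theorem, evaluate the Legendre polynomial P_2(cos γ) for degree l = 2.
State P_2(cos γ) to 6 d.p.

Term-by-term m-sum for l=2 (normalisation 4π/5 = 2.513274):
  term(m=-2) = -0.00001 - 0.00043j   from Y*(Ω₁)=-0.14851 - 0.34226j, Y(Ω₂)=0.00106 + 0.00043j
  term(m=-1) = 0.00411 - 0.00422j   from Y*(Ω₁)=-0.07695 + 0.11726j, Y(Ω₂)=-0.04124 - 0.00803j
  term(m=+0) = -0.17778 + 0.00000j   from Y*(Ω₁)=-0.28310 + 0.00000j, Y(Ω₂)=0.62798 + 0.00000j
  term(m=+1) = 0.00411 + 0.00422j   from Y*(Ω₁)=0.07695 + 0.11726j, Y(Ω₂)=0.04124 - 0.00803j
  term(m=+2) = -0.00001 + 0.00043j   from Y*(Ω₁)=-0.14851 + 0.34226j, Y(Ω₂)=0.00106 - 0.00043j
Accumulated sum -0.16957 - 0.00000j; after 4π/(2l+1) scaling, -0.42619 - 0.00000j ⇒ P_2 = -0.426188

-0.426188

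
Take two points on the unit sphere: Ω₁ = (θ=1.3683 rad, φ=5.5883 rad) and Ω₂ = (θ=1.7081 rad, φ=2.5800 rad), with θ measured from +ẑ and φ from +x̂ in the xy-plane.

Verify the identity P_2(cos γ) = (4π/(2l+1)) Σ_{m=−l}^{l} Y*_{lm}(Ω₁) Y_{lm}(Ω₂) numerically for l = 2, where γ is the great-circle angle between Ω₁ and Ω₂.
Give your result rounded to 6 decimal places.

0.967978

Summing Y*_{l m}(θ₁,φ₁)·Y_{l m}(θ₂,φ₂) over m ∈ [−2, 2]; prefactor 4π/(2·2+1) = 2.513274:
  m=-2: (0.066731, -0.364594) × (0.164052, 0.341696) = (0.135528, -0.037011)  (running Σ = (0.135528, -0.037011))
  m=-1: (0.116906, -0.097451) × (0.088658, 0.055781) = (0.015801, -0.002119)  (running Σ = (0.151328, -0.039129))
  m=0: (-0.277121, -0.000000) × (-0.297666, 0.000000) = (0.082490, 0.000000)  (running Σ = (0.233818, -0.039129))
  m=1: (-0.116906, -0.097451) × (-0.088658, 0.055781) = (0.015801, 0.002119)  (running Σ = (0.249618, -0.037011))
  m=2: (0.066731, 0.364594) × (0.164052, -0.341696) = (0.135528, 0.037011)  (running Σ = (0.385146, 0.000000))
Total Σ_m = (0.385146, 0.000000). Multiply by 2.513274: (0.967978, 0.000000). P_2(cos γ) = 0.967978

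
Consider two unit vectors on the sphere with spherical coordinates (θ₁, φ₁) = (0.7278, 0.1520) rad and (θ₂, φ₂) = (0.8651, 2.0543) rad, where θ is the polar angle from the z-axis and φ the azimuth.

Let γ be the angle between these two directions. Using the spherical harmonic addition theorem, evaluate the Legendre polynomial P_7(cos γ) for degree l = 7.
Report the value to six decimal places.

-0.191991

Summing Y*_{l m}(θ₁,φ₁)·Y_{l m}(θ₂,φ₂) over m ∈ [−7, 7]; prefactor 4π/(2·7+1) = 0.837758:
  m=-7: Y*=0.01399 + 0.02520j  Y=-0.01781 - 0.07184j  product 0.00156 - 0.00145j
  m=-6: Y*=0.07411 + 0.09573j  Y=0.22919 + 0.05622j  product 0.01160 + 0.02611j
  m=-5: Y*=0.21645 + 0.20572j  Y=-0.27749 + 0.31380j  product -0.12462 + 0.01083j
  m=-4: Y*=0.37405 + 0.26032j  Y=-0.14010 - 0.36860j  product 0.04355 - 0.17435j
  m=-3: Y*=0.31134 + 0.15271j  Y=0.02614 + 0.00316j  product 0.00766 + 0.00497j
  m=-2: Y*=-0.09279 - 0.02911j  Y=0.19922 - 0.28884j  product -0.02689 + 0.02100j
  m=-1: Y*=-0.38857 - 0.05952j  Y=0.08743 + 0.16652j  product -0.02406 - 0.06991j
  m=+0: Y*=-0.02242 + 0.00000j  Y=0.30173 + 0.00000j  product -0.00677 + 0.00000j
  m=+1: Y*=0.38857 - 0.05952j  Y=-0.08743 + 0.16652j  product -0.02406 + 0.06991j
  m=+2: Y*=-0.09279 + 0.02911j  Y=0.19922 + 0.28884j  product -0.02689 - 0.02100j
  m=+3: Y*=-0.31134 + 0.15271j  Y=-0.02614 + 0.00316j  product 0.00766 - 0.00497j
  m=+4: Y*=0.37405 - 0.26032j  Y=-0.14010 + 0.36860j  product 0.04355 + 0.17435j
  m=+5: Y*=-0.21645 + 0.20572j  Y=0.27749 + 0.31380j  product -0.12462 - 0.01083j
  m=+6: Y*=0.07411 - 0.09573j  Y=0.22919 - 0.05622j  product 0.01160 - 0.02611j
  m=+7: Y*=-0.01399 + 0.02520j  Y=0.01781 - 0.07184j  product 0.00156 + 0.00145j
Accumulated sum -0.22917 - 0.00000j; after 4π/(2l+1) scaling, -0.19199 - 0.00000j ⇒ P_7 = -0.191991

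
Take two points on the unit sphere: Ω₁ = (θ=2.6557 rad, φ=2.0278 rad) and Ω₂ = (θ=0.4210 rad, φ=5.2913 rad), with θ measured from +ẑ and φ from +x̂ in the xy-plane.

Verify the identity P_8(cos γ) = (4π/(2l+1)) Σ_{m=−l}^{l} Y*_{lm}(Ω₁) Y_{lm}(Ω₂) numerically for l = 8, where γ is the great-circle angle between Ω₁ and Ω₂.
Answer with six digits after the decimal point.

Summing Y*_{l m}(θ₁,φ₁)·Y_{l m}(θ₂,φ₂) over m ∈ [−8, 8]; prefactor 4π/(2·8+1) = 0.739198:
  [-8]  conj(Y_{8,-8})(Ω₁) = -0.00102 - 0.00057j ; Y_{8,-8}(Ω₂) = -0.00003 + 0.00040j ; Δ = 0.00000 - 0.00000j
  [-7]  conj(Y_{8,-7})(Ω₁) = 0.00051 - 0.00882j ; Y_{8,-7}(Ω₂) = 0.00283 + 0.00220j ; Δ = 0.00002 - 0.00002j
  [-6]  conj(Y_{8,-6})(Ω₁) = 0.03859 - 0.01630j ; Y_{8,-6}(Ω₂) = 0.01906 - 0.00657j ; Δ = 0.00063 - 0.00056j
  [-5]  conj(Y_{8,-5})(Ω₁) = 0.10533 + 0.09131j ; Y_{8,-5}(Ω₂) = 0.01964 - 0.07789j ; Δ = 0.00918 - 0.00641j
  [-4]  conj(Y_{8,-4})(Ω₁) = -0.08354 + 0.31760j ; Y_{8,-4}(Ω₂) = -0.15635 - 0.16958j ; Δ = 0.06692 - 0.03549j
  [-3]  conj(Y_{8,-3})(Ω₁) = -0.50225 + 0.10170j ; Y_{8,-3}(Ω₂) = -0.45095 + 0.07552j ; Δ = 0.21881 - 0.08379j
  [-2]  conj(Y_{8,-2})(Ω₁) = -0.24637 - 0.31955j ; Y_{8,-2}(Ω₂) = -0.21440 + 0.48931j ; Δ = 0.20918 - 0.05204j
  [-1]  conj(Y_{8,-1})(Ω₁) = -0.05838 + 0.11873j ; Y_{8,-1}(Ω₂) = 0.06917 + 0.10583j ; Δ = -0.01660 + 0.00203j
  [+0]  conj(Y_{8,0})(Ω₁) = -0.45691 + 0.00000j ; Y_{8,0}(Ω₂) = -0.46021 + 0.00000j ; Δ = 0.21027 + 0.00000j
  [+1]  conj(Y_{8,1})(Ω₁) = 0.05838 + 0.11873j ; Y_{8,1}(Ω₂) = -0.06917 + 0.10583j ; Δ = -0.01660 - 0.00203j
  [+2]  conj(Y_{8,2})(Ω₁) = -0.24637 + 0.31955j ; Y_{8,2}(Ω₂) = -0.21440 - 0.48931j ; Δ = 0.20918 + 0.05204j
  [+3]  conj(Y_{8,3})(Ω₁) = 0.50225 + 0.10170j ; Y_{8,3}(Ω₂) = 0.45095 + 0.07552j ; Δ = 0.21881 + 0.08379j
  [+4]  conj(Y_{8,4})(Ω₁) = -0.08354 - 0.31760j ; Y_{8,4}(Ω₂) = -0.15635 + 0.16958j ; Δ = 0.06692 + 0.03549j
  [+5]  conj(Y_{8,5})(Ω₁) = -0.10533 + 0.09131j ; Y_{8,5}(Ω₂) = -0.01964 - 0.07789j ; Δ = 0.00918 + 0.00641j
  [+6]  conj(Y_{8,6})(Ω₁) = 0.03859 + 0.01630j ; Y_{8,6}(Ω₂) = 0.01906 + 0.00657j ; Δ = 0.00063 + 0.00056j
  [+7]  conj(Y_{8,7})(Ω₁) = -0.00051 - 0.00882j ; Y_{8,7}(Ω₂) = -0.00283 + 0.00220j ; Δ = 0.00002 + 0.00002j
  [+8]  conj(Y_{8,8})(Ω₁) = -0.00102 + 0.00057j ; Y_{8,8}(Ω₂) = -0.00003 - 0.00040j ; Δ = 0.00000 + 0.00000j
Accumulated sum 1.18655 + 0.00000j; after 4π/(2l+1) scaling, 0.87709 + 0.00000j ⇒ P_8 = 0.877093

0.877093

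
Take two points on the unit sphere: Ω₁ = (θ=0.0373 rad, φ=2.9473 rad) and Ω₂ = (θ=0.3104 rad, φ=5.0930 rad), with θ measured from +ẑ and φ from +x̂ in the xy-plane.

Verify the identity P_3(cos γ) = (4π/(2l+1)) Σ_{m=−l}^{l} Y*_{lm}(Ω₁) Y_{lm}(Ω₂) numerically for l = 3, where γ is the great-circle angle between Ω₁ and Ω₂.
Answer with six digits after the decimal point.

0.694121

Term-by-term m-sum for l=3 (normalisation 4π/7 = 1.795196):
  m=-3: (-0.000018, 0.000012) × (-0.010812, -0.004945) = (0.000000, -0.000000)  (running Σ = (0.000000, -0.000000))
  m=-2: (0.001314, -0.000538) × (-0.065730, 0.062626) = (-0.000053, 0.000118)  (running Σ = (-0.000052, 0.000118))
  m=-1: (-0.047218, 0.009291) × (0.129576, 0.323841) = (-0.009127, -0.014087)  (running Σ = (-0.009180, -0.013970))
  m=0: (0.743241, -0.000000) × (0.544930, 0.000000) = (0.405014, 0.000000)  (running Σ = (0.395834, -0.013970))
  m=1: (0.047218, 0.009291) × (-0.129576, 0.323841) = (-0.009127, 0.014087)  (running Σ = (0.386707, 0.000118))
  m=2: (0.001314, 0.000538) × (-0.065730, -0.062626) = (-0.000053, -0.000118)  (running Σ = (0.386655, -0.000000))
  m=3: (0.000018, 0.000012) × (0.010812, -0.004945) = (0.000000, 0.000000)  (running Σ = (0.386655, -0.000000))
Total Σ_m = (0.386655, -0.000000). Multiply by 1.795196: (0.694121, -0.000000). P_3(cos γ) = 0.694121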